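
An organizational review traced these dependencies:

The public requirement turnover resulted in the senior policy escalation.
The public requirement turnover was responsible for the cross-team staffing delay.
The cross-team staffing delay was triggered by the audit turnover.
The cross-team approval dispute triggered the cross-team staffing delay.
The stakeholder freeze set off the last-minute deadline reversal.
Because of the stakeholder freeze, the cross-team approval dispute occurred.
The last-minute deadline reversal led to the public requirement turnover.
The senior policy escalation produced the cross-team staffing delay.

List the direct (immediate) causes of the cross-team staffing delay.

the audit turnover, the cross-team approval dispute, the public requirement turnover, the senior policy escalation

Upstream contributors include the stakeholder freeze, the last-minute deadline reversal, but only the audit turnover, the cross-team approval dispute, the public requirement turnover, the senior policy escalation feed directly into the cross-team staffing delay.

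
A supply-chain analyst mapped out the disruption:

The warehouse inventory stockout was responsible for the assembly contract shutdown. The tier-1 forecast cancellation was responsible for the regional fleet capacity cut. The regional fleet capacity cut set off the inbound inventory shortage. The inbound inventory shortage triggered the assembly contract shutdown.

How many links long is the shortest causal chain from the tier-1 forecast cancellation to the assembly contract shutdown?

3

Shortest chain: the tier-1 forecast cancellation → the regional fleet capacity cut → the inbound inventory shortage → the assembly contract shutdown.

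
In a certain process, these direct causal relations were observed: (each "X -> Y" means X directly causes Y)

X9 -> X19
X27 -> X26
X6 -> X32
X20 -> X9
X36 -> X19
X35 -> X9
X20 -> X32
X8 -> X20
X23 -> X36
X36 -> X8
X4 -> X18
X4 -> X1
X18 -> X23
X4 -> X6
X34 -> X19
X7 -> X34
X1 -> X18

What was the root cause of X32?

Tracing upstream from X32: X32 ← X6 ← X4.
X4 has no stated cause, so it is the root.

X4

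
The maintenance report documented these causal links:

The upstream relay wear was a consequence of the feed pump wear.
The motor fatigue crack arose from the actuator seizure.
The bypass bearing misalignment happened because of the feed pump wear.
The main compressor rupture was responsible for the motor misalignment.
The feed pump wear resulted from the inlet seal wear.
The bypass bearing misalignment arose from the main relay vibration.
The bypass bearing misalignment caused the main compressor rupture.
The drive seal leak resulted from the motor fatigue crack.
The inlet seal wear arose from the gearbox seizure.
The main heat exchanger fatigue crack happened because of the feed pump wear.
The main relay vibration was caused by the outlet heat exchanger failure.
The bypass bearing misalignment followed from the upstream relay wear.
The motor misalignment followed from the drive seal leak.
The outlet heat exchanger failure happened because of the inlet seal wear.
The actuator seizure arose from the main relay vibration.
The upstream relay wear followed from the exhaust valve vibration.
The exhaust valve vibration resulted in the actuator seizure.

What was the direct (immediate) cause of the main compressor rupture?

Upstream contributors include the gearbox seizure, the inlet seal wear, the feed pump wear, the exhaust valve vibration, the upstream relay wear, the outlet heat exchanger failure, the main relay vibration, but only the bypass bearing misalignment feeds directly into the main compressor rupture.

the bypass bearing misalignment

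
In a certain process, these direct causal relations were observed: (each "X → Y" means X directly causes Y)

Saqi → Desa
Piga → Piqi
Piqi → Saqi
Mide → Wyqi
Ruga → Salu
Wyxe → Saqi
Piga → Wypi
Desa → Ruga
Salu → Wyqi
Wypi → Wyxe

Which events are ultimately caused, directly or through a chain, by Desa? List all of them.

Ruga, Salu, Wyqi

Direct effects: Ruga.
2 steps out: Salu.
3 steps out: Wyqi.
Not reachable from it: Piga, Wypi, Piqi, Wyxe, Saqi, Mide.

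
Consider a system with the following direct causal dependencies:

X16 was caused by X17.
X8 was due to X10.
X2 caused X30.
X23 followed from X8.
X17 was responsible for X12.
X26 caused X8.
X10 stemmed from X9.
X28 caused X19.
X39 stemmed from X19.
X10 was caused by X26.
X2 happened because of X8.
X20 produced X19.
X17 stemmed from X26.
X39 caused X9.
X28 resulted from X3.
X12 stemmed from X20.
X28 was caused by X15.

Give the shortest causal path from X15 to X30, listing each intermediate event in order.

X15 → X28 → X19 → X39 → X9 → X10 → X8 → X2 → X30

X15 → X28
X28 → X19
X19 → X39
X39 → X9
X9 → X10
X10 → X8
X8 → X2
X2 → X30
Length: 8 steps.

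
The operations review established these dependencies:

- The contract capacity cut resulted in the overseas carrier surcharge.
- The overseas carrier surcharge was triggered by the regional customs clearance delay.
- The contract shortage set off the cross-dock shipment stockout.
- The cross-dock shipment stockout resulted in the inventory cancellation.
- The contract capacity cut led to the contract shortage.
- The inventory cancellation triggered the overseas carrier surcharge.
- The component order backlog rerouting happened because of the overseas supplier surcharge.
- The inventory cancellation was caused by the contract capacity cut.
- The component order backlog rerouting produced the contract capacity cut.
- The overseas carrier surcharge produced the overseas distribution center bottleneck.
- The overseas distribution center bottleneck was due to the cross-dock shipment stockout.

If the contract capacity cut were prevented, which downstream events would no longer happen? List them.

Downstream of the contract capacity cut: the contract shortage, the cross-dock shipment stockout, the inventory cancellation, the overseas carrier surcharge, the overseas distribution center bottleneck.
Of those, still caused via another path: the overseas carrier surcharge, the overseas distribution center bottleneck.
The remainder have no surviving cause.

the contract shortage, the cross-dock shipment stockout, the inventory cancellation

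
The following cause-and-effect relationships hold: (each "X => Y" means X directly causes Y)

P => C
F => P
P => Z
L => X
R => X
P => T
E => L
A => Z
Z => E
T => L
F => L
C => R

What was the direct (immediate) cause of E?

Z

Upstream contributors include F, P, A, but only Z feeds directly into E.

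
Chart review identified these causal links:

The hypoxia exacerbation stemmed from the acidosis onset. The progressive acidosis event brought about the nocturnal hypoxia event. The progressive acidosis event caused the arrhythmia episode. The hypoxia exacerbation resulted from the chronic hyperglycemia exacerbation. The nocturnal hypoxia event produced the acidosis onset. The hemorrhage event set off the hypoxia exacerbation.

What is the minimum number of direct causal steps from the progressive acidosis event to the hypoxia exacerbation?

3

Shortest chain: the progressive acidosis event → the nocturnal hypoxia event → the acidosis onset → the hypoxia exacerbation.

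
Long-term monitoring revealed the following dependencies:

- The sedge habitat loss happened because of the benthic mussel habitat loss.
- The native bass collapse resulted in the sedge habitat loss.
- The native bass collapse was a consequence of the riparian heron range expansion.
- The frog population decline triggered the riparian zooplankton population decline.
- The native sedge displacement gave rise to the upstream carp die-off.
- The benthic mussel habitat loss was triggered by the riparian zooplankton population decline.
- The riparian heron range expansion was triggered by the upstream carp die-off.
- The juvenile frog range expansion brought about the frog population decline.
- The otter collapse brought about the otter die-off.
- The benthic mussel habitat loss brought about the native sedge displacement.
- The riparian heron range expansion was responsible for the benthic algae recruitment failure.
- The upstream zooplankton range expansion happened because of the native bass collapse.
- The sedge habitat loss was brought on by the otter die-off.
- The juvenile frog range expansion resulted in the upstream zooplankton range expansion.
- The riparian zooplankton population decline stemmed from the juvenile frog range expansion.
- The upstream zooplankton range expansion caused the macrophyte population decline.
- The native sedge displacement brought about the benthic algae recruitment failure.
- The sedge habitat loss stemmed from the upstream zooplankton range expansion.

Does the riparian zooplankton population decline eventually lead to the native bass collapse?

Yes

There is a causal chain: the riparian zooplankton population decline → the benthic mussel habitat loss → the native sedge displacement → the upstream carp die-off → the riparian heron range expansion → the native bass collapse.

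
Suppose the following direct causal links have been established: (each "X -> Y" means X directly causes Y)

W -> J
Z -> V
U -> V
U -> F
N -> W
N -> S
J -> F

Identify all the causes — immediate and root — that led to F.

Immediate causes of F: U, J.
Further upstream: N, W.

J, N, U, W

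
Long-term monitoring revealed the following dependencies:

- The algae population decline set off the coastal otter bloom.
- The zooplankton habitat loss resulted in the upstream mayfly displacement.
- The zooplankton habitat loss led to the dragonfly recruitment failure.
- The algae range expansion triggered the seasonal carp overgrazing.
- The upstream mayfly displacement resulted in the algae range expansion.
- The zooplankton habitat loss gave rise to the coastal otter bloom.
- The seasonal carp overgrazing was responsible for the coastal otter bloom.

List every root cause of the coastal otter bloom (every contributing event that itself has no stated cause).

Tracing upstream from the coastal otter bloom: the coastal otter bloom ← the zooplankton habitat loss.
A separate upstream branch: the coastal otter bloom ← the algae population decline.
Each of those chain origins has no stated cause.

the algae population decline, the zooplankton habitat loss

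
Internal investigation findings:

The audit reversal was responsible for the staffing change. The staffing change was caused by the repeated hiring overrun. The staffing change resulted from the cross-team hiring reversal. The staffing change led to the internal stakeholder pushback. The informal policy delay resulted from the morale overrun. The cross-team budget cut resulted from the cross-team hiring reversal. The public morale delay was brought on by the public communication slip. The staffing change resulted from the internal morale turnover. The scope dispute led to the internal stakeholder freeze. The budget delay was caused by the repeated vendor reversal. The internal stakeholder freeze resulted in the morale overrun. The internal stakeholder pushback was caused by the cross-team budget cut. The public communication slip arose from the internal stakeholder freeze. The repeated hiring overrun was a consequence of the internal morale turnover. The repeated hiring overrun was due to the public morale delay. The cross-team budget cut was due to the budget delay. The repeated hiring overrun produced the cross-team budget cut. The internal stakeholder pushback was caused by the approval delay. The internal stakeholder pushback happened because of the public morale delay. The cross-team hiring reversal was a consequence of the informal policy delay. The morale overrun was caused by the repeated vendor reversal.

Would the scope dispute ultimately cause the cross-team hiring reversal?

There is a causal chain: the scope dispute → the internal stakeholder freeze → the morale overrun → the informal policy delay → the cross-team hiring reversal.

Yes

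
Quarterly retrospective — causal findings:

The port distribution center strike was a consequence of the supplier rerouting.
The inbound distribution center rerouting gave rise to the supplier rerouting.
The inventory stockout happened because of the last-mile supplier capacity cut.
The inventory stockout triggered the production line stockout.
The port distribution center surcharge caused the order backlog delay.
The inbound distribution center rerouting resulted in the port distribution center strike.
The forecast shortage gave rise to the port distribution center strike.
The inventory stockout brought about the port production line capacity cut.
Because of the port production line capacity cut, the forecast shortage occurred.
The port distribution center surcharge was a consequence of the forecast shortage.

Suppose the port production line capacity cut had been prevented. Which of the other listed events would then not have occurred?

Downstream of the port production line capacity cut: the forecast shortage, the port distribution center surcharge, the port distribution center strike, the order backlog delay.
Of those, still caused via another path: the port distribution center strike.
The remainder have no surviving cause.

the forecast shortage, the order backlog delay, the port distribution center surcharge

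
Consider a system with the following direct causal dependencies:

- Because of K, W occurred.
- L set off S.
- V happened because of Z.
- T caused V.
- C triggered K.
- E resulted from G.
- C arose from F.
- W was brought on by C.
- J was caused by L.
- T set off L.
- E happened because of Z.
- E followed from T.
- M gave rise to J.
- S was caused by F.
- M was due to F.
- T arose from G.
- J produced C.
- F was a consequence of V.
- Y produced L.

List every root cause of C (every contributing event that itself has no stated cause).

Tracing upstream from C: C ← J ← L ← Y.
A separate upstream branch: C ← F ← V ← T ← G.
A separate upstream branch: C ← F ← V ← Z.
Each of those chain origins has no stated cause.

G, Y, Z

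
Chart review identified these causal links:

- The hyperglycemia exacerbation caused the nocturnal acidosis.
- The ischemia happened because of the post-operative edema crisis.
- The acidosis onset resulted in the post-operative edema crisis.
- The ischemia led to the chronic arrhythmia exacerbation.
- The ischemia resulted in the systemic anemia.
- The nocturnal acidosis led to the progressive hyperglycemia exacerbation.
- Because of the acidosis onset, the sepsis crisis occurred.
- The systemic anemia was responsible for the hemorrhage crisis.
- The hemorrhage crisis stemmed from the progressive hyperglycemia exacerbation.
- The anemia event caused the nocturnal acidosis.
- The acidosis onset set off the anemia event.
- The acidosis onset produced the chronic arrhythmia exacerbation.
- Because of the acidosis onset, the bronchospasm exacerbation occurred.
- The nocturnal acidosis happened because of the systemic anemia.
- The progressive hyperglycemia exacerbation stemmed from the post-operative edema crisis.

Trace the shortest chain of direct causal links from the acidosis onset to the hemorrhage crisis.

the acidosis onset → the post-operative edema crisis → the progressive hyperglycemia exacerbation → the hemorrhage crisis

the acidosis onset → the post-operative edema crisis
the post-operative edema crisis → the progressive hyperglycemia exacerbation
the progressive hyperglycemia exacerbation → the hemorrhage crisis
Length: 3 steps.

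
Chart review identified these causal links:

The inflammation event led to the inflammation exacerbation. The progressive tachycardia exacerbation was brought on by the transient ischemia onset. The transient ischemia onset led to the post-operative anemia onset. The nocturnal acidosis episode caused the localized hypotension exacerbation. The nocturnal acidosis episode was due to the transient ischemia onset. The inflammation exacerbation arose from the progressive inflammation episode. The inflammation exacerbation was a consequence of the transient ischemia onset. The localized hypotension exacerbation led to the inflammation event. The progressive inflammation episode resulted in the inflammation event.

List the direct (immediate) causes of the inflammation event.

Upstream contributors include the transient ischemia onset, the nocturnal acidosis episode, but only the localized hypotension exacerbation, the progressive inflammation episode feed directly into the inflammation event.

the localized hypotension exacerbation, the progressive inflammation episode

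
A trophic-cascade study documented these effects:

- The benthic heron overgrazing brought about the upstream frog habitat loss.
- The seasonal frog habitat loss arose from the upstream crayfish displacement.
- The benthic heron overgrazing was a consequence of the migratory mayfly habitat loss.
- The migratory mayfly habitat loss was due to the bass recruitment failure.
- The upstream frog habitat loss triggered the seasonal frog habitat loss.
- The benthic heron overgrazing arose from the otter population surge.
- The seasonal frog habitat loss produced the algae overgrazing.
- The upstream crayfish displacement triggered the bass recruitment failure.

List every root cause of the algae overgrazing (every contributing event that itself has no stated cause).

Tracing upstream from the algae overgrazing: the algae overgrazing ← the seasonal frog habitat loss ← the upstream crayfish displacement.
A separate upstream branch: the algae overgrazing ← the seasonal frog habitat loss ← the upstream frog habitat loss ← the benthic heron overgrazing ← the otter population surge.
Each of those chain origins has no stated cause.

the otter population surge, the upstream crayfish displacement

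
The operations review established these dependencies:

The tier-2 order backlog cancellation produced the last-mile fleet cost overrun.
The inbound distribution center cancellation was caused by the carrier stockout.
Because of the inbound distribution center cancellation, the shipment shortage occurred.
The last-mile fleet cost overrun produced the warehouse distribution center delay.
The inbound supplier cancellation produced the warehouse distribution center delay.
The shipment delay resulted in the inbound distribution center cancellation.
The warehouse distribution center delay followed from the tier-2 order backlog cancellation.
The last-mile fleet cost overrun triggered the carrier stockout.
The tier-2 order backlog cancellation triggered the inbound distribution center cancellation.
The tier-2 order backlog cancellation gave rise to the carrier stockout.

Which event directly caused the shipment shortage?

the inbound distribution center cancellation

Upstream contributors include the shipment delay, the tier-2 order backlog cancellation, the last-mile fleet cost overrun, the carrier stockout, but only the inbound distribution center cancellation feeds directly into the shipment shortage.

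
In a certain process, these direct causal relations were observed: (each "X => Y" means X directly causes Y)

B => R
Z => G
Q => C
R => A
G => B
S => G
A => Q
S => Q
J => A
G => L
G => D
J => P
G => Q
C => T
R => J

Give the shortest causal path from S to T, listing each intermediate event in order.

S → Q
Q → C
C → T
Length: 3 steps.

S → Q → C → T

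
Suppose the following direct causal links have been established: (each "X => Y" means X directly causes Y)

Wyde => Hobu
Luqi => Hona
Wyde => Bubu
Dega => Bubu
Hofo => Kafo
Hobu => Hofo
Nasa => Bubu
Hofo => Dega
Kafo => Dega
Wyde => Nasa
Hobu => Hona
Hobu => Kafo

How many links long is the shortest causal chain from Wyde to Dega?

Shortest chain: Wyde → Hobu → Hofo → Dega.

3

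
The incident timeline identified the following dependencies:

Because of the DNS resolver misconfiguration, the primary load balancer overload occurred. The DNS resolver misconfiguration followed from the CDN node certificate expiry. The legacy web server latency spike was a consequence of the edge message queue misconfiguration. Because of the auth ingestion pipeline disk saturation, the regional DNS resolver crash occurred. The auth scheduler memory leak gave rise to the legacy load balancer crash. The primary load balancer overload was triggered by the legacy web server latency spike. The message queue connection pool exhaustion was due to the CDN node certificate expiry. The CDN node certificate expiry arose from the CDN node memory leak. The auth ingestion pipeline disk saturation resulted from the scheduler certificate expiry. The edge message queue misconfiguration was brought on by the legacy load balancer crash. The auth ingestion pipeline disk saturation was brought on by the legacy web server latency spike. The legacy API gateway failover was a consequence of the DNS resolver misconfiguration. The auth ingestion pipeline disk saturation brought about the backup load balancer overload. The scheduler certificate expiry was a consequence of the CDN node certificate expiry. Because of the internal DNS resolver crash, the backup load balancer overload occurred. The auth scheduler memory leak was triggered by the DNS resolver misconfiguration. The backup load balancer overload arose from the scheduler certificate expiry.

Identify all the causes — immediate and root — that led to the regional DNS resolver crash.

the CDN node certificate expiry, the CDN node memory leak, the DNS resolver misconfiguration, the auth ingestion pipeline disk saturation, the auth scheduler memory leak, the edge message queue misconfiguration, the legacy load balancer crash, the legacy web server latency spike, the scheduler certificate expiry

Immediate cause of the regional DNS resolver crash: the auth ingestion pipeline disk saturation.
Further upstream: the CDN node memory leak, the CDN node certificate expiry, the scheduler certificate expiry, the DNS resolver misconfiguration, the auth scheduler memory leak, the legacy load balancer crash, the edge message queue misconfiguration, the legacy web server latency spike.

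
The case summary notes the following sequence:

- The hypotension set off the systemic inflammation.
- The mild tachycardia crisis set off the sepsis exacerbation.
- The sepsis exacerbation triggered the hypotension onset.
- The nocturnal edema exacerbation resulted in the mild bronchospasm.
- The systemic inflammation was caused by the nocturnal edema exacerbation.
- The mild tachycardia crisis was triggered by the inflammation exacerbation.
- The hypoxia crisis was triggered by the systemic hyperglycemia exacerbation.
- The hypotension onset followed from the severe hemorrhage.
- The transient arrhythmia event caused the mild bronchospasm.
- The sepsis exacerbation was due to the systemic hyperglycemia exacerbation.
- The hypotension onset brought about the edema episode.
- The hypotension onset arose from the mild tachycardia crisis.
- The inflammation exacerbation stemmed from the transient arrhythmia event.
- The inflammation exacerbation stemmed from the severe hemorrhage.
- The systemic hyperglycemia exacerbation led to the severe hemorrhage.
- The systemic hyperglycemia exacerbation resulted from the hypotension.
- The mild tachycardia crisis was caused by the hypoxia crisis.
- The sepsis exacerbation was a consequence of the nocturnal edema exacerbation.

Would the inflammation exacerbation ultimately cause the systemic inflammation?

No

The inflammation exacerbation leads to the mild tachycardia crisis, the sepsis exacerbation, the hypotension onset, the edema episode; the systemic inflammation is not among them.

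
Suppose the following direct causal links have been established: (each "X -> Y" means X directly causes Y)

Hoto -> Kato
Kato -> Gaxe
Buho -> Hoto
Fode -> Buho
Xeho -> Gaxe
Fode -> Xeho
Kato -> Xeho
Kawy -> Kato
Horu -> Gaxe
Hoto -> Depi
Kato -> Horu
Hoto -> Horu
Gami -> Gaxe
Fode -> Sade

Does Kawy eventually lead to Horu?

There is a causal chain: Kawy → Kato → Horu.

Yes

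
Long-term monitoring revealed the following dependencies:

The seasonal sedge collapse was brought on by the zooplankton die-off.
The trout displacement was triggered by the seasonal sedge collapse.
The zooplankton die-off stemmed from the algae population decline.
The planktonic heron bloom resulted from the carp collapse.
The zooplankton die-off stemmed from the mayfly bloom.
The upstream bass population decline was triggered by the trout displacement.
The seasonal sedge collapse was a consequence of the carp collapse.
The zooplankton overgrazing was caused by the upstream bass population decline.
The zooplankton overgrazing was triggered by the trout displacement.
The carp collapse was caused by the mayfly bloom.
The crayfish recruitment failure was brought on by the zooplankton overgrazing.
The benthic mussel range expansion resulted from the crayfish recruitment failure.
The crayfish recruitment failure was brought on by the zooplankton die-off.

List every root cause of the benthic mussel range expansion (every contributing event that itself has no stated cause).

Tracing upstream from the benthic mussel range expansion: the benthic mussel range expansion ← the crayfish recruitment failure ← the zooplankton die-off ← the mayfly bloom.
A separate upstream branch: the benthic mussel range expansion ← the crayfish recruitment failure ← the zooplankton die-off ← the algae population decline.
Each of those chain origins has no stated cause.

the algae population decline, the mayfly bloom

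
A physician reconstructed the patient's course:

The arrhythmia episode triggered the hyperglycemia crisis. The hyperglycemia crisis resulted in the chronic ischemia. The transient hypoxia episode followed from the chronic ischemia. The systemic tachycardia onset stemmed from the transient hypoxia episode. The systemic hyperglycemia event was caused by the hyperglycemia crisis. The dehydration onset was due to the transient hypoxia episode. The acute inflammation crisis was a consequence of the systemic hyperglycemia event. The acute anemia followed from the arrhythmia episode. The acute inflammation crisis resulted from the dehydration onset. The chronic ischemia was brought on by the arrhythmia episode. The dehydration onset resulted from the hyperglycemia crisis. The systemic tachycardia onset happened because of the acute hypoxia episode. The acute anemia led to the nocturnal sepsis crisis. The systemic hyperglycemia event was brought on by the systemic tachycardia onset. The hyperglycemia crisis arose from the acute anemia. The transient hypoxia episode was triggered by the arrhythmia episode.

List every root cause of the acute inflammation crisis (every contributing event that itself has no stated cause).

the acute hypoxia episode, the arrhythmia episode

Tracing upstream from the acute inflammation crisis: the acute inflammation crisis ← the systemic hyperglycemia event ← the systemic tachycardia onset ← the acute hypoxia episode.
A separate upstream branch: the acute inflammation crisis ← the systemic hyperglycemia event ← the hyperglycemia crisis ← the arrhythmia episode.
Each of those chain origins has no stated cause.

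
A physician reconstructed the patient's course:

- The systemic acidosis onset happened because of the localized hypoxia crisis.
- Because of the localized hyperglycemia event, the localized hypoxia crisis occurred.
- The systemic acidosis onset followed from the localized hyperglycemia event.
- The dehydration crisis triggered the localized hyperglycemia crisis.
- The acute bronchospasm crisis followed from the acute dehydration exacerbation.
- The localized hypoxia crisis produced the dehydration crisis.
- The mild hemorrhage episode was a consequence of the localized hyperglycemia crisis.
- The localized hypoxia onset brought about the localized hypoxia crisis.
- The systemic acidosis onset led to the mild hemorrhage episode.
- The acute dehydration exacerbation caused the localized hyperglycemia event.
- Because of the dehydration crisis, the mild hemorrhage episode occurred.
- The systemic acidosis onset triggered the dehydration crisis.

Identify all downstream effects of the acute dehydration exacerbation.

Direct effects: the localized hyperglycemia event, the acute bronchospasm crisis.
2 steps out: the localized hypoxia crisis, the systemic acidosis onset.
3 steps out: the dehydration crisis, the mild hemorrhage episode.
4 steps out: the localized hyperglycemia crisis.
Not reachable from it: the localized hypoxia onset.

the acute bronchospasm crisis, the dehydration crisis, the localized hyperglycemia crisis, the localized hyperglycemia event, the localized hypoxia crisis, the mild hemorrhage episode, the systemic acidosis onset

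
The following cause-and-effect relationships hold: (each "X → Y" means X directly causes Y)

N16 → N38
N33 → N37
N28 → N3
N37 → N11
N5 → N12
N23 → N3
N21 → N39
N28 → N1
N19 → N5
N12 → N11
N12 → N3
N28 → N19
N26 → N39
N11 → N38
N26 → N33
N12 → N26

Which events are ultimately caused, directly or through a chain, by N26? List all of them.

N11, N33, N37, N38, N39

Direct effects: N33, N39.
2 steps out: N37.
3 steps out: N11.
4 steps out: N38.
Not reachable from it: N21, N28, N19, N5, N12, N1, N16, N23, N3.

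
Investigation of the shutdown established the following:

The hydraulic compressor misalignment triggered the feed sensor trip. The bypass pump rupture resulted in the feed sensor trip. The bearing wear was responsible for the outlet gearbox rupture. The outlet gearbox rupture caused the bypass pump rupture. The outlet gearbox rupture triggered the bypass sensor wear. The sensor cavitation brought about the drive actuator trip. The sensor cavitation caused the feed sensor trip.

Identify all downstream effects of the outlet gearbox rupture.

the bypass pump rupture, the bypass sensor wear, the feed sensor trip

Direct effects: the bypass pump rupture, the bypass sensor wear.
2 steps out: the feed sensor trip.
Not reachable from it: the hydraulic compressor misalignment, the bearing wear, the sensor cavitation, the drive actuator trip.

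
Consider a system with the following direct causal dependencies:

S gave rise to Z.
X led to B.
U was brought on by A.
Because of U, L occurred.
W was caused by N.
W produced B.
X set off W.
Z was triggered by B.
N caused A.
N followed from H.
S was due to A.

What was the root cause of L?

H

Tracing upstream from L: L ← U ← A ← N ← H.
H has no stated cause, so it is the root.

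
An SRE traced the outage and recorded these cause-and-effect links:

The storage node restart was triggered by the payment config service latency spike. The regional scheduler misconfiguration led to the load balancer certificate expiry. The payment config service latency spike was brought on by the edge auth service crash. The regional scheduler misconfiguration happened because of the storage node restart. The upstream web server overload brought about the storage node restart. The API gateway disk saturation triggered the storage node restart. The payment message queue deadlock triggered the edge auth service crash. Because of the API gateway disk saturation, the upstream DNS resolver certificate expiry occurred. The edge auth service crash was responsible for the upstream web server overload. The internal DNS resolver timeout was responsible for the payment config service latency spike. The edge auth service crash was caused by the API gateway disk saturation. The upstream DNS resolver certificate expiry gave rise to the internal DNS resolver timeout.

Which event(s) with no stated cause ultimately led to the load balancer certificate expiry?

Tracing upstream from the load balancer certificate expiry: the load balancer certificate expiry ← the regional scheduler misconfiguration ← the storage node restart ← the API gateway disk saturation.
A separate upstream branch: the load balancer certificate expiry ← the regional scheduler misconfiguration ← the storage node restart ← the payment config service latency spike ← the edge auth service crash ← the payment message queue deadlock.
Each of those chain origins has no stated cause.

the API gateway disk saturation, the payment message queue deadlock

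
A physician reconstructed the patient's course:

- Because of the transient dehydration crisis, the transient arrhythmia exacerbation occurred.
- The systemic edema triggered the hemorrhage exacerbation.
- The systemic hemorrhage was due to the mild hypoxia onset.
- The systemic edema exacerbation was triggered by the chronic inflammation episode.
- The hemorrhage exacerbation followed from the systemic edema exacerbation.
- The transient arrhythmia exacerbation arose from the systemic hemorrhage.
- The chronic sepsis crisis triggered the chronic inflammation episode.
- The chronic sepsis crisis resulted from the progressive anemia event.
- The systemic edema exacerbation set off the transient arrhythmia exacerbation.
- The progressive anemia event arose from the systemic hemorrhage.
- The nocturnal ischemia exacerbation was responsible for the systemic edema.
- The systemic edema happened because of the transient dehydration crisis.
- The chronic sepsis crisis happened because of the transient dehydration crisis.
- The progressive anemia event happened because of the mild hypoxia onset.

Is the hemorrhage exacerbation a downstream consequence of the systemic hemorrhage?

There is a causal chain: the systemic hemorrhage → the progressive anemia event → the chronic sepsis crisis → the chronic inflammation episode → the systemic edema exacerbation → the hemorrhage exacerbation.

Yes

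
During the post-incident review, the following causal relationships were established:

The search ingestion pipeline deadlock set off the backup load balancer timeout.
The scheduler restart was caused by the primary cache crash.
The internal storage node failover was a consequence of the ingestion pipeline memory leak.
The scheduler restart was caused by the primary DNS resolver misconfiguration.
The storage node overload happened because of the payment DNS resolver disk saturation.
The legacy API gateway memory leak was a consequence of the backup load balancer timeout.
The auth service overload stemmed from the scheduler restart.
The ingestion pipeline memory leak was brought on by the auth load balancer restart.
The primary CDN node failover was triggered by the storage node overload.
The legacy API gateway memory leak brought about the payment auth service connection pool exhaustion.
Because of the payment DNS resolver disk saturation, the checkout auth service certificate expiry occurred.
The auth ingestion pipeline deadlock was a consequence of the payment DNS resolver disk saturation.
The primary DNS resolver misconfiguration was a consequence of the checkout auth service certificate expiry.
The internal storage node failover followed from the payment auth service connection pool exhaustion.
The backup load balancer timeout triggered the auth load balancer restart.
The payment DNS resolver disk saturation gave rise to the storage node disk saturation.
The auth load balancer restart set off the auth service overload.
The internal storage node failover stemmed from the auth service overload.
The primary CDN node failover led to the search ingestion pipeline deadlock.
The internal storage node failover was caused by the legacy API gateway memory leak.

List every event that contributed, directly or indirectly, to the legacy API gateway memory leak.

the backup load balancer timeout, the payment DNS resolver disk saturation, the primary CDN node failover, the search ingestion pipeline deadlock, the storage node overload

Immediate cause of the legacy API gateway memory leak: the backup load balancer timeout.
Further upstream: the payment DNS resolver disk saturation, the storage node overload, the primary CDN node failover, the search ingestion pipeline deadlock.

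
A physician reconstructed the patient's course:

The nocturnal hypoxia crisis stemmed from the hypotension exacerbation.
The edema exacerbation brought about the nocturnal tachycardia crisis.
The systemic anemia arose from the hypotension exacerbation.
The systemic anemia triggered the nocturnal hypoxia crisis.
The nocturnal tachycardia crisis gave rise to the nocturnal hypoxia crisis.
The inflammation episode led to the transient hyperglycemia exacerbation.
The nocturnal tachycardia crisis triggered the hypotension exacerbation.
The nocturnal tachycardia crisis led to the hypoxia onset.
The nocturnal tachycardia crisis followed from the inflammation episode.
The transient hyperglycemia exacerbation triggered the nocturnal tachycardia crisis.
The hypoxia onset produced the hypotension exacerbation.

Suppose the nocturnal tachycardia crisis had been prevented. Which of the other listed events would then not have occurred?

Downstream of the nocturnal tachycardia crisis: the hypoxia onset, the hypotension exacerbation, the systemic anemia, the nocturnal hypoxia crisis.

the hypotension exacerbation, the hypoxia onset, the nocturnal hypoxia crisis, the systemic anemia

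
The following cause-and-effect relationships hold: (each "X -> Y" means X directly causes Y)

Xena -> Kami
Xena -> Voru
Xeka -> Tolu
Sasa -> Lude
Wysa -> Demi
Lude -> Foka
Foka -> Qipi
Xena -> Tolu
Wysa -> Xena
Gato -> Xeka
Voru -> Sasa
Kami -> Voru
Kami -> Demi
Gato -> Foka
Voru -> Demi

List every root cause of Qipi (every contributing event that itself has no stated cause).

Gato, Wysa

Tracing upstream from Qipi: Qipi ← Foka ← Lude ← Sasa ← Voru ← Xena ← Wysa.
A separate upstream branch: Qipi ← Foka ← Gato.
Each of those chain origins has no stated cause.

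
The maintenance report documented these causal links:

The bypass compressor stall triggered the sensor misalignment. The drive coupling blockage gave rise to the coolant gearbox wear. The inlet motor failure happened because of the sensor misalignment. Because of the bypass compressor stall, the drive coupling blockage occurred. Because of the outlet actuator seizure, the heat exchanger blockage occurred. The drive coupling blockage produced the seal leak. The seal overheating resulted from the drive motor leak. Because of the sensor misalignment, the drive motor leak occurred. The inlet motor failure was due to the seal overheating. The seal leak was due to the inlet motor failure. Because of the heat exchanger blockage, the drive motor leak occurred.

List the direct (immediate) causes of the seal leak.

Upstream contributors include the outlet actuator seizure, the heat exchanger blockage, the bypass compressor stall, the sensor misalignment, the drive motor leak, the seal overheating, but only the drive coupling blockage, the inlet motor failure feed directly into the seal leak.

the drive coupling blockage, the inlet motor failure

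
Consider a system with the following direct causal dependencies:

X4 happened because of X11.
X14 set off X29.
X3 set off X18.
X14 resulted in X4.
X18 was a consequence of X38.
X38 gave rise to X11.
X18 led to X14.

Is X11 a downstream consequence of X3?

X3 leads to X18, X14, X29, X4; X11 is not among them.

No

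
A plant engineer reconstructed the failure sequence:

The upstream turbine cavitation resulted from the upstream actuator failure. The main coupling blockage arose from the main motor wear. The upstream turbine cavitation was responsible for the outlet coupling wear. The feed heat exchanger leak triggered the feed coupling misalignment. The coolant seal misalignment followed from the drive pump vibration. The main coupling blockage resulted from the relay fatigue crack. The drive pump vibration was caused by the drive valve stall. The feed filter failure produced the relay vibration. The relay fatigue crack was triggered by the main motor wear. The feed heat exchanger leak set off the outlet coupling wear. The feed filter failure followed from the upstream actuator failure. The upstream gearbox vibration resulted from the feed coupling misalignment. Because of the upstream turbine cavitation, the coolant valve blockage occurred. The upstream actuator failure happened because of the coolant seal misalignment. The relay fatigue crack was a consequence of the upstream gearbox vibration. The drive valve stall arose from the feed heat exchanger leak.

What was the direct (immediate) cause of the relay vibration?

the feed filter failure

Upstream contributors include the feed heat exchanger leak, the drive valve stall, the drive pump vibration, the coolant seal misalignment, the upstream actuator failure, but only the feed filter failure feeds directly into the relay vibration.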